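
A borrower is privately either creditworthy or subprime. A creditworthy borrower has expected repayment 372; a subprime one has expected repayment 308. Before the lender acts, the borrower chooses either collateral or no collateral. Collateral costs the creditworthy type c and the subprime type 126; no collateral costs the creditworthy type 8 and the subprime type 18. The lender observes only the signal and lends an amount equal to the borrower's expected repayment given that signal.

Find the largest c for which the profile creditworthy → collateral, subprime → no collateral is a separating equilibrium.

Under separation: collateral → creditworthy (pays 372); no collateral → subprime (pays 308).
Subprime: 308 − 18 = 290 ≥ 372 − 126 = 246. Holds regardless of c. ✓
Creditworthy: 372 − c ≥ 308 − 8, so c ≤ 372 − 300 = 72.

72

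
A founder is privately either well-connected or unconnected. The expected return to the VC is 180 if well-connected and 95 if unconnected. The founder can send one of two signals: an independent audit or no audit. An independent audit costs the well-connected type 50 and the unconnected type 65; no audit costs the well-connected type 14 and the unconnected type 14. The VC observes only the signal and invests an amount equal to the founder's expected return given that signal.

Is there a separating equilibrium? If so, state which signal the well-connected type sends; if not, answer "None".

Try well-connected → audit, unconnected → no audit:
  If types separate, audit earns payment 180 and no audit earns 95.
  Well-connected: audit gives 180 − 50 = 130; no audit gives 95 − 14 = 81. No deviation. ✓
  Unconnected: no audit gives 95 − 14 = 81; audit gives 180 − 65 = 115. Would deviate. ✗
Try well-connected → no audit, unconnected → audit:
  If types separate, no audit earns payment 180 and audit earns 95.
  Well-connected: no audit gives 180 − 14 = 166; audit gives 95 − 50 = 45. No deviation. ✓
  Unconnected: audit gives 95 − 65 = 30; no audit gives 180 − 14 = 166. Would deviate. ✗
Neither assignment is incentive-compatible.

None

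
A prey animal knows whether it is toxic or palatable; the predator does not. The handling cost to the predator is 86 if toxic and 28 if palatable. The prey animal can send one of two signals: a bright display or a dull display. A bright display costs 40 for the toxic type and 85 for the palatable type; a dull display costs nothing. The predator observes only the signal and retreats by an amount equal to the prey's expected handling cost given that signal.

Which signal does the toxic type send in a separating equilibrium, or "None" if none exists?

bright display

Try toxic → bright display, palatable → dull display:
  If types separate, bright display earns payment 86 and dull display earns 28.
  Toxic: bright display gives 86 − 40 = 46; dull display gives 28 − 0 = 28. No deviation. ✓
  Palatable: dull display gives 28 − 0 = 28; bright display gives 86 − 85 = 1. No deviation. ✓
Both hold — the toxic type sends bright display.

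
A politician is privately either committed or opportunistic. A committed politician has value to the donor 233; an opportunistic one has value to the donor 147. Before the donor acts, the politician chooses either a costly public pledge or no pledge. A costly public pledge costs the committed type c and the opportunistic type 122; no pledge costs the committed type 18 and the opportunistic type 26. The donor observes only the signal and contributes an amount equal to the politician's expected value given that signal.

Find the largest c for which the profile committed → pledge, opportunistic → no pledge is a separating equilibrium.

104

Under separation: pledge → committed (pays 233); no pledge → opportunistic (pays 147).
Opportunistic: 147 − 26 = 121 ≥ 233 − 122 = 111. Holds regardless of c. ✓
Committed: 233 − c ≥ 147 − 18, so c ≤ 233 − 129 = 104.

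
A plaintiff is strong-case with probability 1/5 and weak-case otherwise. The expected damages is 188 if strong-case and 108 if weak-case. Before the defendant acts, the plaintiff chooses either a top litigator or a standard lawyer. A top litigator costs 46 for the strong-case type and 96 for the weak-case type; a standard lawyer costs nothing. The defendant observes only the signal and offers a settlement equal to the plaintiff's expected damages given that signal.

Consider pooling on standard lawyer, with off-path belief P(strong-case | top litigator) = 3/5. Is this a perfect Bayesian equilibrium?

On the equilibrium path (standard lawyer) the defendant holds the prior 1/5 and pays 1/5·188 + 4/5·108 = 124. Off-path (top litigator) belief 3/5 gives 3/5·188 + 2/5·108 = 156.
Strong-case: standard lawyer gives 124 − 0 = 124; top litigator gives 156 − 46 = 110. Stays. ✓
Weak-case: standard lawyer gives 124 − 0 = 124; top litigator gives 156 − 96 = 60. Stays. ✓
Beliefs are Bayes-consistent on-path and both types best-respond.

Yes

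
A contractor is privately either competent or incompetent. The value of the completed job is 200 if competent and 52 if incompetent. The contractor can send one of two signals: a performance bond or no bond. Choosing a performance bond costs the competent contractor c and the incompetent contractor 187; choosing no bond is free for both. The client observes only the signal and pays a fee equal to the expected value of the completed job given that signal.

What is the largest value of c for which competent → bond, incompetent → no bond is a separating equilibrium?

Under separation: bond → competent (pays 200); no bond → incompetent (pays 52).
Incompetent: 52 − 0 = 52 ≥ 200 − 187 = 13. Holds regardless of c. ✓
Competent: 200 − c ≥ 52 − 0, so c ≤ 200 − 52 = 148.

148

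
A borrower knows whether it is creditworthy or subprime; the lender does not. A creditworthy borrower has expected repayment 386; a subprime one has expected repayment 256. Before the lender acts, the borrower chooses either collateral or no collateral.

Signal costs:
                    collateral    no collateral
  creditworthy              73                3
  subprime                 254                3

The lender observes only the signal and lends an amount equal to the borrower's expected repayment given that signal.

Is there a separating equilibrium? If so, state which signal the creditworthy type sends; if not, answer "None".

collateral

Try creditworthy → collateral, subprime → no collateral:
  Under separation the lender infers type exactly: collateral → creditworthy (pays 386), no collateral → subprime (pays 256).
  Creditworthy: collateral gives 386 − 73 = 313; no collateral gives 256 − 3 = 253. No deviation. ✓
  Subprime: no collateral gives 256 − 3 = 253; collateral gives 386 − 254 = 132. No deviation. ✓
Both hold — the creditworthy type sends collateral.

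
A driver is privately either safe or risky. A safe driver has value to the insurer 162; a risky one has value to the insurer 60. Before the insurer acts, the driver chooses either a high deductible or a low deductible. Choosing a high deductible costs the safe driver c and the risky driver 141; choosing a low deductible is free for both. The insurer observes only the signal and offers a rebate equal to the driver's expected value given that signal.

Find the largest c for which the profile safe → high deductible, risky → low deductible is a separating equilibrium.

102

Under separation: high deductible → safe (pays 162); low deductible → risky (pays 60).
Risky: 60 − 0 = 60 ≥ 162 − 141 = 21. Holds regardless of c. ✓
Safe: 162 − c ≥ 60 − 0, so c ≤ 162 − 60 = 102.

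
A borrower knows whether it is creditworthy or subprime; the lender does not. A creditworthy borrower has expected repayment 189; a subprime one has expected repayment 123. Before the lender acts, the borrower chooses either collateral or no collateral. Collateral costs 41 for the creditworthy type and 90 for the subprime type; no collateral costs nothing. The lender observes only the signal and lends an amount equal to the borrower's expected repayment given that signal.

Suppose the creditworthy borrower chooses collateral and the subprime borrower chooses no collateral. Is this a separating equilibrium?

If types separate, collateral earns payment 189 and no collateral earns 123.
Creditworthy: collateral gives 189 − 41 = 148; no collateral gives 123 − 0 = 123. No deviation. ✓
Subprime: no collateral gives 123 − 0 = 123; collateral gives 189 − 90 = 99. No deviation. ✓
Both incentive constraints hold.

Yes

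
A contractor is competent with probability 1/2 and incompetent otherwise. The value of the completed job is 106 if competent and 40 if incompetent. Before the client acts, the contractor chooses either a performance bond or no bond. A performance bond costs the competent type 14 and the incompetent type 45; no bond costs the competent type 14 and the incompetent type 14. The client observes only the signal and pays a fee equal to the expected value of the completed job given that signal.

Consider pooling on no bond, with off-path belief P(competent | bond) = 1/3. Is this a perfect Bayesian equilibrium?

On the equilibrium path (no bond) the client holds the prior 1/2 and pays 1/2·106 + 1/2·40 = 73. Off-path (bond) belief 1/3 gives 1/3·106 + 2/3·40 = 62.
Competent: no bond gives 73 − 14 = 59; bond gives 62 − 14 = 48. Stays. ✓
Incompetent: no bond gives 73 − 14 = 59; bond gives 62 − 45 = 17. Stays. ✓
Beliefs are Bayes-consistent on-path and both types best-respond.

Yes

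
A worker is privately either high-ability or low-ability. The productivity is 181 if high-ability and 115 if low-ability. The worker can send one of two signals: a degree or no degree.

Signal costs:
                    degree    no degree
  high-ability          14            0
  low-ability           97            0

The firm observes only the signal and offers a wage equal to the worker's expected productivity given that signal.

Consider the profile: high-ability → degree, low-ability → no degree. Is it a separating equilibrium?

If types separate, degree earns payment 181 and no degree earns 115.
High-ability: degree gives 181 − 14 = 167; no degree gives 115 − 0 = 115. No deviation. ✓
Low-ability: no degree gives 115 − 0 = 115; degree gives 181 − 97 = 84. No deviation. ✓
Both incentive constraints hold.

Yes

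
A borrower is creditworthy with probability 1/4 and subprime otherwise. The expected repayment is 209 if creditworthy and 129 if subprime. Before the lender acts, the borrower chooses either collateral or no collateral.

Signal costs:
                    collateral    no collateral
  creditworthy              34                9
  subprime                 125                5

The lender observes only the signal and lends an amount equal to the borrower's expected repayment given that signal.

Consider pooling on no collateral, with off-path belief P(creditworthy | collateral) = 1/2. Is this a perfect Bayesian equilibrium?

Yes

At the pooled signal (no collateral) the lender holds the prior 1/4 and pays 1/4·209 + 3/4·129 = 149. Off-path (collateral) belief 1/2 gives 1/2·209 + 1/2·129 = 169.
Creditworthy: no collateral gives 149 − 9 = 140; collateral gives 169 − 34 = 135. Stays. ✓
Subprime: no collateral gives 149 − 5 = 144; collateral gives 169 − 125 = 44. Stays. ✓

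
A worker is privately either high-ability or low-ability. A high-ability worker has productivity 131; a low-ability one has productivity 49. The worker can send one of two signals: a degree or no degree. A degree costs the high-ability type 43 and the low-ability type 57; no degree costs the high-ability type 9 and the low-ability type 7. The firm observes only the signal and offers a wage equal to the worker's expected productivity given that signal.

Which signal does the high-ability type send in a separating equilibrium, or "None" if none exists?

None

Try high-ability → degree, low-ability → no degree:
  If types separate, degree earns payment 131 and no degree earns 49.
  High-ability: degree gives 131 − 43 = 88; no degree gives 49 − 9 = 40. No deviation. ✓
  Low-ability: no degree gives 49 − 7 = 42; degree gives 131 − 57 = 74. Would deviate. ✗
Try high-ability → no degree, low-ability → degree:
  If types separate, no degree earns payment 131 and degree earns 49.
  High-ability: no degree gives 131 − 9 = 122; degree gives 49 − 43 = 6. No deviation. ✓
  Low-ability: degree gives 49 − 57 = -8; no degree gives 131 − 7 = 124. Would deviate. ✗
Neither assignment is incentive-compatible.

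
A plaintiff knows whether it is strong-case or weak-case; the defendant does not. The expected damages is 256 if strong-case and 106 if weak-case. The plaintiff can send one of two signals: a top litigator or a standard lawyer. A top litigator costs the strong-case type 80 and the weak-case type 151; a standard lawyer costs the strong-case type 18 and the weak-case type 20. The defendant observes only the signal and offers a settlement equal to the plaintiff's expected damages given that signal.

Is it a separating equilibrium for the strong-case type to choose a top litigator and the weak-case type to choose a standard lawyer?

No

Under separation the defendant infers type exactly: top litigator → strong-case (pays 256), standard lawyer → weak-case (pays 106).
Strong-case: top litigator gives 256 − 80 = 176; standard lawyer gives 106 − 18 = 88. No deviation. ✓
Weak-case: standard lawyer gives 106 − 20 = 86; top litigator gives 256 − 151 = 105. Would deviate. ✗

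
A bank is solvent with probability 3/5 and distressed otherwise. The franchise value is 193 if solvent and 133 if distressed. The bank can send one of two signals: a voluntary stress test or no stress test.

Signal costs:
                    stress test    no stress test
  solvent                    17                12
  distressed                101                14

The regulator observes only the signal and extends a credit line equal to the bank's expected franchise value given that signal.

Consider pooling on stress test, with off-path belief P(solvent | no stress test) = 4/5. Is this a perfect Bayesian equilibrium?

No

On the equilibrium path (stress test) the regulator holds the prior 3/5 and pays 3/5·193 + 2/5·133 = 169. Off-path (no stress test) belief 4/5 gives 4/5·193 + 1/5·133 = 181.
Solvent: stress test gives 169 − 17 = 152; no stress test gives 181 − 12 = 169. Deviates. ✗
Distressed: stress test gives 169 − 101 = 68; no stress test gives 181 − 14 = 167. Deviates. ✗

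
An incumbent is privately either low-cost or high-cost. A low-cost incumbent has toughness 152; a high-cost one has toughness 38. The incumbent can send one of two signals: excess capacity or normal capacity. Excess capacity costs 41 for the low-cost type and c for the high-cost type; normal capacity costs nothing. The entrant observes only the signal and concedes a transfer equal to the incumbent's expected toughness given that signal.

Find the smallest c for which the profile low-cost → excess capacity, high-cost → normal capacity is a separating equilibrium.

114

Under separation: excess capacity → low-cost (pays 152); normal capacity → high-cost (pays 38).
Low-cost: 152 − 41 = 111 ≥ 38 − 0 = 38. Holds regardless of c. ✓
High-cost: 38 − 0 ≥ 152 − c, so c ≥ 152 − 38 = 114.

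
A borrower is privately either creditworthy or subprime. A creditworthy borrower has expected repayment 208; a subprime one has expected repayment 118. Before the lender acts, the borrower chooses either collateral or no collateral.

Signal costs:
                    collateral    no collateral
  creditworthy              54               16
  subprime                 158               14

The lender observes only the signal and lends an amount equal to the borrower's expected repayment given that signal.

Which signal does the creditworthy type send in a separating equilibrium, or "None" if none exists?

Try creditworthy → collateral, subprime → no collateral:
  If types separate, collateral earns payment 208 and no collateral earns 118.
  Creditworthy: collateral gives 208 − 54 = 154; no collateral gives 118 − 16 = 102. No deviation. ✓
  Subprime: no collateral gives 118 − 14 = 104; collateral gives 208 − 158 = 50. No deviation. ✓
Both hold — the creditworthy type sends collateral.

collateral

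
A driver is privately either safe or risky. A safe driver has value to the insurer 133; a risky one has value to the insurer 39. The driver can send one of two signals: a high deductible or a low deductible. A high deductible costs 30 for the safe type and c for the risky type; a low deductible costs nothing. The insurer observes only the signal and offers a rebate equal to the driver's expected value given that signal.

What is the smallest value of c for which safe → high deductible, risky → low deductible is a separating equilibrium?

Under separation: high deductible → safe (pays 133); low deductible → risky (pays 39).
Safe: 133 − 30 = 103 ≥ 39 − 0 = 39. Holds regardless of c. ✓
Risky: 39 − 0 ≥ 133 − c, so c ≥ 133 − 39 = 94.

94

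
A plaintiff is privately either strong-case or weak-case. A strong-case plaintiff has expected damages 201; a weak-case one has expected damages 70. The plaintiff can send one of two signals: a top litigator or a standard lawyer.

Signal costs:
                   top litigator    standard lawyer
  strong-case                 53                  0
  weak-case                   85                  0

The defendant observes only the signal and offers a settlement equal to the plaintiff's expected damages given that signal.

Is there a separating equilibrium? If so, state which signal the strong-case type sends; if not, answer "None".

Try strong-case → top litigator, weak-case → standard lawyer:
  If types separate, top litigator earns payment 201 and standard lawyer earns 70.
  Strong-case: top litigator gives 201 − 53 = 148; standard lawyer gives 70 − 0 = 70. No deviation. ✓
  Weak-case: standard lawyer gives 70 − 0 = 70; top litigator gives 201 − 85 = 116. Would deviate. ✗
Try strong-case → standard lawyer, weak-case → top litigator:
  If types separate, standard lawyer earns payment 201 and top litigator earns 70.
  Strong-case: standard lawyer gives 201 − 0 = 201; top litigator gives 70 − 53 = 17. No deviation. ✓
  Weak-case: top litigator gives 70 − 85 = -15; standard lawyer gives 201 − 0 = 201. Would deviate. ✗
Neither assignment is incentive-compatible.

None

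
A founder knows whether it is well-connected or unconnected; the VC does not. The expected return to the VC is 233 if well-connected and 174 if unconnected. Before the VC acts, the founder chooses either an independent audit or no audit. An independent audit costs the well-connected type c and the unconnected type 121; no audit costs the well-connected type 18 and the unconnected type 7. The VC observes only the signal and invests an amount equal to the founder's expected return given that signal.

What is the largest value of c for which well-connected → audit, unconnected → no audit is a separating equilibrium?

Under separation: audit → well-connected (pays 233); no audit → unconnected (pays 174).
Unconnected: 174 − 7 = 167 ≥ 233 − 121 = 112. Holds regardless of c. ✓
Well-connected: 233 − c ≥ 174 − 18, so c ≤ 233 − 156 = 77.

77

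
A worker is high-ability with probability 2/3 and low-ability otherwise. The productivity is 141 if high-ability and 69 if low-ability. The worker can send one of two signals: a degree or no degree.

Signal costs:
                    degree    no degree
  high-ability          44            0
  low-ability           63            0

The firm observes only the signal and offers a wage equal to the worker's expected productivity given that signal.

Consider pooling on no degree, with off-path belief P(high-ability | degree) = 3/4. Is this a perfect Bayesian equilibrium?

On the equilibrium path (no degree) the firm holds the prior 2/3 and pays 2/3·141 + 1/3·69 = 117. Off-path (degree) belief 3/4 gives 3/4·141 + 1/4·69 = 123.
High-ability: no degree gives 117 − 0 = 117; degree gives 123 − 44 = 79. Stays. ✓
Low-ability: no degree gives 117 − 0 = 117; degree gives 123 − 63 = 60. Stays. ✓
Beliefs are Bayes-consistent on-path and both types best-respond.

Yes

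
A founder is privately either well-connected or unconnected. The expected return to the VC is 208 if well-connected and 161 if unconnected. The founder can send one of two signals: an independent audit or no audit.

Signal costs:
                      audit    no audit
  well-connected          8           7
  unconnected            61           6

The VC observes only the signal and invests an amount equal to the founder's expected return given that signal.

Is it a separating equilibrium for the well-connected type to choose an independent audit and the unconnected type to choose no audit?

If types separate, audit earns payment 208 and no audit earns 161.
Well-connected: audit gives 208 − 8 = 200; no audit gives 161 − 7 = 154. No deviation. ✓
Unconnected: no audit gives 161 − 6 = 155; audit gives 208 − 61 = 147. No deviation. ✓
Neither type gains from mimicking the other.

Yes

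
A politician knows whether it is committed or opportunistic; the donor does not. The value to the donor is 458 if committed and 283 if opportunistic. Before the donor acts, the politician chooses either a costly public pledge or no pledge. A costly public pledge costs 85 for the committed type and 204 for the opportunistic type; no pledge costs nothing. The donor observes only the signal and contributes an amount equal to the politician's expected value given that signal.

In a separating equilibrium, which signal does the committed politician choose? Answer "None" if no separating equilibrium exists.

pledge

Try committed → pledge, opportunistic → no pledge:
  Under separation the donor infers type exactly: pledge → committed (pays 458), no pledge → opportunistic (pays 283).
  Committed: pledge gives 458 − 85 = 373; no pledge gives 283 − 0 = 283. No deviation. ✓
  Opportunistic: no pledge gives 283 − 0 = 283; pledge gives 458 − 204 = 254. No deviation. ✓
Both hold — the committed type sends pledge.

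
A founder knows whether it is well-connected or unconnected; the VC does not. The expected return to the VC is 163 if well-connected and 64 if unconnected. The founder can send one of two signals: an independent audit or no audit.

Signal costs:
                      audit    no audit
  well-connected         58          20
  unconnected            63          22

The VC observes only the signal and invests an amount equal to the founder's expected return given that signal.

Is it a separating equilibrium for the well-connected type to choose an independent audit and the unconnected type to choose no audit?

No

Under separation the VC infers type exactly: audit → well-connected (pays 163), no audit → unconnected (pays 64).
Well-connected: audit gives 163 − 58 = 105; no audit gives 64 − 20 = 44. No deviation. ✓
Unconnected: no audit gives 64 − 22 = 42; audit gives 163 − 63 = 100. Would deviate. ✗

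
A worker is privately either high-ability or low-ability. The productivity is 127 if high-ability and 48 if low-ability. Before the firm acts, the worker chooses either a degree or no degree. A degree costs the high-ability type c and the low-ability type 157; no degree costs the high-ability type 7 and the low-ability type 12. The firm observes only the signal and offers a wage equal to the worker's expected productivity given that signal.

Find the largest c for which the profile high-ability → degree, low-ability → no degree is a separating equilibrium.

86

Under separation: degree → high-ability (pays 127); no degree → low-ability (pays 48).
Low-ability: 48 − 12 = 36 ≥ 127 − 157 = -30. Holds regardless of c. ✓
High-ability: 127 − c ≥ 48 − 7, so c ≤ 127 − 41 = 86.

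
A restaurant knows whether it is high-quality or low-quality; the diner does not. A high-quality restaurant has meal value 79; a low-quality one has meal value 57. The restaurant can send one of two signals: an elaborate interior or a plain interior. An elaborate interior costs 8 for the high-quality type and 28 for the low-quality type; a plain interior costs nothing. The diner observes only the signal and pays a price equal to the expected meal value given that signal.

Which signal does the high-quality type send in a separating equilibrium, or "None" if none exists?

elaborate interior

Try high-quality → elaborate interior, low-quality → plain interior:
  Under separation the diner infers type exactly: elaborate interior → high-quality (pays 79), plain interior → low-quality (pays 57).
  High-quality: elaborate interior gives 79 − 8 = 71; plain interior gives 57 − 0 = 57. No deviation. ✓
  Low-quality: plain interior gives 57 − 0 = 57; elaborate interior gives 79 − 28 = 51. No deviation. ✓
Both hold — the high-quality type sends elaborate interior.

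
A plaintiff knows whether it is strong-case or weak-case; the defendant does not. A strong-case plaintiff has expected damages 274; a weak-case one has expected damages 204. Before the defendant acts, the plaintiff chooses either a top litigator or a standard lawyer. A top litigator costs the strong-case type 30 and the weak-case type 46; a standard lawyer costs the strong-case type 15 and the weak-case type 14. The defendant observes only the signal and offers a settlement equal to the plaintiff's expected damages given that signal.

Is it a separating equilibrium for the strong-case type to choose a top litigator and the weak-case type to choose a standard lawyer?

Under separation the defendant infers type exactly: top litigator → strong-case (pays 274), standard lawyer → weak-case (pays 204).
Strong-case: top litigator gives 274 − 30 = 244; standard lawyer gives 204 − 15 = 189. No deviation. ✓
Weak-case: standard lawyer gives 204 − 14 = 190; top litigator gives 274 − 46 = 228. Would deviate. ✗

No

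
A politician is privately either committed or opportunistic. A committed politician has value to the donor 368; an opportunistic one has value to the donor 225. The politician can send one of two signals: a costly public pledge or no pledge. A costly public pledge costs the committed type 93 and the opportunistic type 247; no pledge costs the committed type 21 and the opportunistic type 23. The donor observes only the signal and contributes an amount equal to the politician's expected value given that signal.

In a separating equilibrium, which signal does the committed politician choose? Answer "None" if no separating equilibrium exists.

Try committed → pledge, opportunistic → no pledge:
  If types separate, pledge earns payment 368 and no pledge earns 225.
  Committed: pledge gives 368 − 93 = 275; no pledge gives 225 − 21 = 204. No deviation. ✓
  Opportunistic: no pledge gives 225 − 23 = 202; pledge gives 368 − 247 = 121. No deviation. ✓
Both hold — the committed type sends pledge.

pledge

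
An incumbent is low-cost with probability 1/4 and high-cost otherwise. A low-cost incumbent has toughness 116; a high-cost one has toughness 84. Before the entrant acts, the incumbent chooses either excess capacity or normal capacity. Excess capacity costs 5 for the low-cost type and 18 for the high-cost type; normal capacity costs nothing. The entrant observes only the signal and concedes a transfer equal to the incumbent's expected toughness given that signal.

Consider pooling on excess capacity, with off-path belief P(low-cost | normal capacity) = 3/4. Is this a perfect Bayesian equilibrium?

No

On the equilibrium path (excess capacity) the entrant holds the prior 1/4 and pays 1/4·116 + 3/4·84 = 92. Off-path (normal capacity) belief 3/4 gives 3/4·116 + 1/4·84 = 108.
Low-cost: excess capacity gives 92 − 5 = 87; normal capacity gives 108 − 0 = 108. Deviates. ✗
High-cost: excess capacity gives 92 − 18 = 74; normal capacity gives 108 − 0 = 108. Deviates. ✗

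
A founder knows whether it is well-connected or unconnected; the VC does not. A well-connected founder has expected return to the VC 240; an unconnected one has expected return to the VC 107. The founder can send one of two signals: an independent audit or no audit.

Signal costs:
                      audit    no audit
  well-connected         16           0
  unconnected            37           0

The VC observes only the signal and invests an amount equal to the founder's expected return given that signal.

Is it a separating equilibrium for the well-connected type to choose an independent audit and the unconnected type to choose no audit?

No

If types separate, audit earns payment 240 and no audit earns 107.
Well-connected: audit gives 240 − 16 = 224; no audit gives 107 − 0 = 107. No deviation. ✓
Unconnected: no audit gives 107 − 0 = 107; audit gives 240 − 37 = 203. Would deviate. ✗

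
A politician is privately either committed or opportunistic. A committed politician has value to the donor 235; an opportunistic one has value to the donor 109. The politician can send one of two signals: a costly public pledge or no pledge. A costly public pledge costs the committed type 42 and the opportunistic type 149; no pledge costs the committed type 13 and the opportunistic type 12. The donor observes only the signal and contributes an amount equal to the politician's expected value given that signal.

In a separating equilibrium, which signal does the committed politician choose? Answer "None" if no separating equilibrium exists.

Try committed → pledge, opportunistic → no pledge:
  Under separation the donor infers type exactly: pledge → committed (pays 235), no pledge → opportunistic (pays 109).
  Committed: pledge gives 235 − 42 = 193; no pledge gives 109 − 13 = 96. No deviation. ✓
  Opportunistic: no pledge gives 109 − 12 = 97; pledge gives 235 − 149 = 86. No deviation. ✓
Both hold — the committed type sends pledge.

pledge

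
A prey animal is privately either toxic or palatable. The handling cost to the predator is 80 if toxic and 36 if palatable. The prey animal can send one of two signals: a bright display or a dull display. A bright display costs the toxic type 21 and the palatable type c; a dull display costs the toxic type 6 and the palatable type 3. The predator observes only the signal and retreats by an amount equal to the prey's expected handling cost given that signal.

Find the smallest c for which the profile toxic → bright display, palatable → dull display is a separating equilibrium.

Under separation: bright display → toxic (pays 80); dull display → palatable (pays 36).
Toxic: 80 − 21 = 59 ≥ 36 − 6 = 30. Holds regardless of c. ✓
Palatable: 36 − 3 ≥ 80 − c, so c ≥ 80 − 33 = 47.

47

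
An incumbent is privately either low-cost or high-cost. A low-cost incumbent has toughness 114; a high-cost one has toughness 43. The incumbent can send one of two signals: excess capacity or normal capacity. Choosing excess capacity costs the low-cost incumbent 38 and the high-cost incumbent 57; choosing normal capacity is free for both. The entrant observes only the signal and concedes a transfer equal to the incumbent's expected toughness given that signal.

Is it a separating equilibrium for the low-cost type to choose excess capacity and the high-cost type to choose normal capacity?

No

If types separate, excess capacity earns payment 114 and normal capacity earns 43.
Low-cost: excess capacity gives 114 − 38 = 76; normal capacity gives 43 − 0 = 43. No deviation. ✓
High-cost: normal capacity gives 43 − 0 = 43; excess capacity gives 114 − 57 = 57. Would deviate. ✗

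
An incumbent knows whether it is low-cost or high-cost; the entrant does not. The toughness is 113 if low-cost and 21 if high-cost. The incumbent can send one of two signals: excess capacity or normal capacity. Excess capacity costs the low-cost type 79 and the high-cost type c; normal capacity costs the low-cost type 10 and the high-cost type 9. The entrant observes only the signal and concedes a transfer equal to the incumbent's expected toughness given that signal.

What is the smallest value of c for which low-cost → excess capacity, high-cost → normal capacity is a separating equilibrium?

101

Under separation: excess capacity → low-cost (pays 113); normal capacity → high-cost (pays 21).
Low-cost: 113 − 79 = 34 ≥ 21 − 10 = 11. Holds regardless of c. ✓
High-cost: 21 − 9 ≥ 113 − c, so c ≥ 113 − 12 = 101.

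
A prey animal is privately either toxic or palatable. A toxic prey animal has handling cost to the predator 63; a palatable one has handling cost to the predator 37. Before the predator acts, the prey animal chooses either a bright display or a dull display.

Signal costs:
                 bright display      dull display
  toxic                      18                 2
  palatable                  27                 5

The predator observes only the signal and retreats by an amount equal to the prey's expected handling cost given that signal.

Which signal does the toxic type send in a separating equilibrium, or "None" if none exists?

None

Try toxic → bright display, palatable → dull display:
  If types separate, bright display earns payment 63 and dull display earns 37.
  Toxic: bright display gives 63 − 18 = 45; dull display gives 37 − 2 = 35. No deviation. ✓
  Palatable: dull display gives 37 − 5 = 32; bright display gives 63 − 27 = 36. Would deviate. ✗
Try toxic → dull display, palatable → bright display:
  If types separate, dull display earns payment 63 and bright display earns 37.
  Toxic: dull display gives 63 − 2 = 61; bright display gives 37 − 18 = 19. No deviation. ✓
  Palatable: bright display gives 37 − 27 = 10; dull display gives 63 − 5 = 58. Would deviate. ✗
Neither assignment is incentive-compatible.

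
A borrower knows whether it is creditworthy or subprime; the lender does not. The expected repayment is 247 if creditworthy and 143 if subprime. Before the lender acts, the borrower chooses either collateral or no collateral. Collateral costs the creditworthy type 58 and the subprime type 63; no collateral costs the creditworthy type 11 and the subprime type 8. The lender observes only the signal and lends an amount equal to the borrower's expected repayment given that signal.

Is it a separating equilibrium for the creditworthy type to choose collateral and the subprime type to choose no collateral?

No

Under separation the lender infers type exactly: collateral → creditworthy (pays 247), no collateral → subprime (pays 143).
Creditworthy: collateral gives 247 − 58 = 189; no collateral gives 143 − 11 = 132. No deviation. ✓
Subprime: no collateral gives 143 − 8 = 135; collateral gives 247 − 63 = 184. Would deviate. ✗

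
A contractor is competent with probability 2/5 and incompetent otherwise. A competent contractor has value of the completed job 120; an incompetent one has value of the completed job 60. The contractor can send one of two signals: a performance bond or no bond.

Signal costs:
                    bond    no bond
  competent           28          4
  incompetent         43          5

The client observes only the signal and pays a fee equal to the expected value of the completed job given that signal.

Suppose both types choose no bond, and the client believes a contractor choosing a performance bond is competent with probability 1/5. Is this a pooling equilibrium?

On the equilibrium path (no bond) the client holds the prior 2/5 and pays 2/5·120 + 3/5·60 = 84. Off-path (bond) belief 1/5 gives 1/5·120 + 4/5·60 = 72.
Competent: no bond gives 84 − 4 = 80; bond gives 72 − 28 = 44. Stays. ✓
Incompetent: no bond gives 84 − 5 = 79; bond gives 72 − 43 = 29. Stays. ✓
Beliefs are Bayes-consistent on-path and both types best-respond.

Yes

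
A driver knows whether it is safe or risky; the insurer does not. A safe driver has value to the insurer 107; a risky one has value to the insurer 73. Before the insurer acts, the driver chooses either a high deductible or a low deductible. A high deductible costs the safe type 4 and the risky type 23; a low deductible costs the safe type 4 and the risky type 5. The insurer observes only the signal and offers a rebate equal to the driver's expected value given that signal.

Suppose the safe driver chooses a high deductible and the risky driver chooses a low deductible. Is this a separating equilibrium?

If types separate, high deductible earns payment 107 and low deductible earns 73.
Safe: high deductible gives 107 − 4 = 103; low deductible gives 73 − 4 = 69. No deviation. ✓
Risky: low deductible gives 73 − 5 = 68; high deductible gives 107 − 23 = 84. Would deviate. ✗

No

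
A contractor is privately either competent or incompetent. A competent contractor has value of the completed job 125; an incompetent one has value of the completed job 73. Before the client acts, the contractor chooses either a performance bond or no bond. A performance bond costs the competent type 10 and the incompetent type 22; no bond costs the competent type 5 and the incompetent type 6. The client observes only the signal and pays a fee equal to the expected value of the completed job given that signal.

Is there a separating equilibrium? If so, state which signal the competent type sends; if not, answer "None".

None

Try competent → bond, incompetent → no bond:
  If types separate, bond earns payment 125 and no bond earns 73.
  Competent: bond gives 125 − 10 = 115; no bond gives 73 − 5 = 68. No deviation. ✓
  Incompetent: no bond gives 73 − 6 = 67; bond gives 125 − 22 = 103. Would deviate. ✗
Try competent → no bond, incompetent → bond:
  If types separate, no bond earns payment 125 and bond earns 73.
  Competent: no bond gives 125 − 5 = 120; bond gives 73 − 10 = 63. No deviation. ✓
  Incompetent: bond gives 73 − 22 = 51; no bond gives 125 − 6 = 119. Would deviate. ✗
Neither assignment is incentive-compatible.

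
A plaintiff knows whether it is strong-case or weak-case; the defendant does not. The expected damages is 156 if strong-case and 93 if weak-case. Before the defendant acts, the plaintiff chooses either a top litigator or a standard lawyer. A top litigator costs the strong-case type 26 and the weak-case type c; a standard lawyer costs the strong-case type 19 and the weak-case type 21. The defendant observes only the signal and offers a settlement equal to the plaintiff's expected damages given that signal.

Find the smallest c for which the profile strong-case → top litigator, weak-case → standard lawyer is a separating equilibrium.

Under separation: top litigator → strong-case (pays 156); standard lawyer → weak-case (pays 93).
Strong-case: 156 − 26 = 130 ≥ 93 − 19 = 74. Holds regardless of c. ✓
Weak-case: 93 − 21 ≥ 156 − c, so c ≥ 156 − 72 = 84.

84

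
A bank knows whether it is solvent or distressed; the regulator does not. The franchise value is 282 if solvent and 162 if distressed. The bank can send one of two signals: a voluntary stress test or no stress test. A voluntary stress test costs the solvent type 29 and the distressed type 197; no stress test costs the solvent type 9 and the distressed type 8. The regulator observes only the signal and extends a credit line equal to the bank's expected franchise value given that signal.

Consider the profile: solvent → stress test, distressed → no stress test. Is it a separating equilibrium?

If types separate, stress test earns payment 282 and no stress test earns 162.
Solvent: stress test gives 282 − 29 = 253; no stress test gives 162 − 9 = 153. No deviation. ✓
Distressed: no stress test gives 162 − 8 = 154; stress test gives 282 − 197 = 85. No deviation. ✓
Neither type gains from mimicking the other.

Yes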